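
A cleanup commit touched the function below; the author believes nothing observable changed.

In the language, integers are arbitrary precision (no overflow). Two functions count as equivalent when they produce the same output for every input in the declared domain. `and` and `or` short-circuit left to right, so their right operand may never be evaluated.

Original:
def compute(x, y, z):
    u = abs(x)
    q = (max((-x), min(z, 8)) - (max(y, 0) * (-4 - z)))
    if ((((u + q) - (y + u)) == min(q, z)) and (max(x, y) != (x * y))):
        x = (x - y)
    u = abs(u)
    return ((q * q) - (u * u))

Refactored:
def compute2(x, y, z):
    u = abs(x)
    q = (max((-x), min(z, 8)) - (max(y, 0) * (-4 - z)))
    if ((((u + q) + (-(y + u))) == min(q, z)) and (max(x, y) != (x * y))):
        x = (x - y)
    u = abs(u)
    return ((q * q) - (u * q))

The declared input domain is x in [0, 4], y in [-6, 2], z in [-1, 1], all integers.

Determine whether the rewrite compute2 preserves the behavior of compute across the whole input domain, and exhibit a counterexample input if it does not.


The rewrite breaks on x=1, y=-6, z=-1, where the results are 0 and 2.
compute: u=1, then q=-1, then ((((u + q) - (y + u)) == min(q, z)) and (max(x, y) != (x * y))) is false, then u=1, then returns 0
compute2: u=1, then q=-1, then ((((u + q) + (-(y + u))) == min(q, z)) and (max(x, y) != (x * y))) is false, then u=1, then returns 2
verdict: not equivalent; witness: x=1, y=-6, z=-1


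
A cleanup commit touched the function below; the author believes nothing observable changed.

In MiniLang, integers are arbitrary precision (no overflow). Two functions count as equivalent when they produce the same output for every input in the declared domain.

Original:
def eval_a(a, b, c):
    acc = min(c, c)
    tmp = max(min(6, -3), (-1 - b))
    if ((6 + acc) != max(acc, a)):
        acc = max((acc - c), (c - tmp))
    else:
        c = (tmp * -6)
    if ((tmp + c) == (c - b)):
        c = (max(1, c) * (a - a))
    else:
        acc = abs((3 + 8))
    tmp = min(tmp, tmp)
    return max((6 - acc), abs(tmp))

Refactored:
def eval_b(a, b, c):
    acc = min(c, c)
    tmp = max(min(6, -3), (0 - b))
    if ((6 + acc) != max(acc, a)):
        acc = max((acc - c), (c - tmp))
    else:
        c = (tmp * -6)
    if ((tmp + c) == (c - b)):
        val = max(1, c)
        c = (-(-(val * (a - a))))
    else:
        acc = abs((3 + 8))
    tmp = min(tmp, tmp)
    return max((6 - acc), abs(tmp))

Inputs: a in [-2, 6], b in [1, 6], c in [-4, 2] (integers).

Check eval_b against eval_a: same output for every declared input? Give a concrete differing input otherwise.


Evaluate both at a=-2, b=1, c=-4.
eval_a: acc becomes -4; next tmp becomes -2; next ((6 + acc) != max(acc, a)) evaluates to true; next acc becomes 0; next ((tmp + c) == (c - b)) evaluates to false; next acc becomes 11; next tmp becomes -2; next final value 2
eval_b: acc becomes -4; next tmp becomes -1; next ((6 + acc) != max(acc, a)) evaluates to true; next acc becomes 0; next ((tmp + c) == (c - b)) evaluates to true; next val becomes 1; next c becomes 0; next tmp becomes -1; next final value 6
2 and 6 differ, so these are not the same function on this domain.
verdict: not equivalent; witness: a=-2, b=1, c=-4


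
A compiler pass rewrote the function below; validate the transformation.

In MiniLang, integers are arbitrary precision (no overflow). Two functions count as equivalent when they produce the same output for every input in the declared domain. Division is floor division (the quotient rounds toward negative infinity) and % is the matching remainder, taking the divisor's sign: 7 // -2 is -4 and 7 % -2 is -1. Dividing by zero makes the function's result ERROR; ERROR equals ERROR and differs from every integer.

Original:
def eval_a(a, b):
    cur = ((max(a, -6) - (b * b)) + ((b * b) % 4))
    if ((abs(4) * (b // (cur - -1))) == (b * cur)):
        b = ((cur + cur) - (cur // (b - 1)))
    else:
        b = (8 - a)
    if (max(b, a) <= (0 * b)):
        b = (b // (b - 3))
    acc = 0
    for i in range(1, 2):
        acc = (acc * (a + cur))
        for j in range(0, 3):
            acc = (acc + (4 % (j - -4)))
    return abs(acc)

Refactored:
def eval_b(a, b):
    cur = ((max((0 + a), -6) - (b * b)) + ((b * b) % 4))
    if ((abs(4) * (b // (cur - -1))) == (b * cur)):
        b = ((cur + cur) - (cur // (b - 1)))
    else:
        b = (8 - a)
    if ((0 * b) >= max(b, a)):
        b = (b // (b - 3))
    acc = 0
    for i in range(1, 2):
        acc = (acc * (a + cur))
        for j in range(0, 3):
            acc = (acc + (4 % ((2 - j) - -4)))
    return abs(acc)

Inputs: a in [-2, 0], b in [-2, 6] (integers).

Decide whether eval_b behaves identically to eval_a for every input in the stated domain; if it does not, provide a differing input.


Side by side, the visible changes include: constant usage differs, and arithmetic usage differs, and comparison usage differs.
Tracing a=-1, b=5: eval_a: cur = -25; ((abs(4) * (b // (cur - -1))) == (b * cur)) -> false; b = 9; (max(b, a) <= (0 * b)) -> false; acc = 0; [i=1]; acc = 0; [j=0]; acc = 0; [j=1]; acc = 4; [j=2]; acc = 8; return 8 | eval_b: cur = -25; ((abs(4) * (b // (cur - -1))) == (b * cur)) -> false; b = 9; ((0 * b) >= max(b, a)) -> false; acc = 0; [i=1]; acc = 0; [j=0]; acc = 4; [j=1]; acc = 8; [j=2]; acc = 8; return 8 — matching result 8.
Across all 27 domain points the two functions coincide.
verdict: equivalent


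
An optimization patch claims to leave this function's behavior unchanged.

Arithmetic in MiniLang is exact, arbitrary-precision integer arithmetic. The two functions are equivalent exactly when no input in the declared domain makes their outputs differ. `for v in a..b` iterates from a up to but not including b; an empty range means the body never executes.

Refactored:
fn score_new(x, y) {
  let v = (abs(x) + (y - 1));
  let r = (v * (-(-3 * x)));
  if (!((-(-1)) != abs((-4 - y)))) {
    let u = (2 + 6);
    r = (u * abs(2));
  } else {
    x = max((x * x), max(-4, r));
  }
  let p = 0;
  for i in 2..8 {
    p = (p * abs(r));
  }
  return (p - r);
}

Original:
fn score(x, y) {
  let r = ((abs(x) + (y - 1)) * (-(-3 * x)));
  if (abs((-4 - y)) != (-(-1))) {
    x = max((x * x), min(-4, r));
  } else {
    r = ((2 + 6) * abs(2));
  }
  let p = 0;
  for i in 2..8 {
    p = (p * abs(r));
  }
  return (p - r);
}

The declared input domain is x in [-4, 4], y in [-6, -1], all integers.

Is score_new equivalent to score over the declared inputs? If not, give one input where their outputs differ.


The one real change (`min(-4, r)` became `max(-4, r)`) has no effect anywhere in the declared ranges.
As a probe, take x=0, y=-5: score runs r=0, then (abs((-4 - y)) != (-(-1))) is false, then r=16, then p=0, then (i=2), then p=0, then (i=3), then p=0, then (i=4), then p=0, then (i=5), then p=0, then (i=6), then p=0, then (i=7), then p=0, then returns -16; score_new runs v=-6, then r=0, then (!((-(-1)) != abs((-4 - y)))) is true, then u=8, then r=16, then p=0, then (i=2), then p=0, then (i=3), then p=0, then (i=4), then p=0, then (i=5), then p=0, then (i=6), then p=0, then (i=7), then p=0, then returns -16; both end at -16.
Sweeping the whole domain (54 inputs) finds no disagreement.
verdict: equivalent


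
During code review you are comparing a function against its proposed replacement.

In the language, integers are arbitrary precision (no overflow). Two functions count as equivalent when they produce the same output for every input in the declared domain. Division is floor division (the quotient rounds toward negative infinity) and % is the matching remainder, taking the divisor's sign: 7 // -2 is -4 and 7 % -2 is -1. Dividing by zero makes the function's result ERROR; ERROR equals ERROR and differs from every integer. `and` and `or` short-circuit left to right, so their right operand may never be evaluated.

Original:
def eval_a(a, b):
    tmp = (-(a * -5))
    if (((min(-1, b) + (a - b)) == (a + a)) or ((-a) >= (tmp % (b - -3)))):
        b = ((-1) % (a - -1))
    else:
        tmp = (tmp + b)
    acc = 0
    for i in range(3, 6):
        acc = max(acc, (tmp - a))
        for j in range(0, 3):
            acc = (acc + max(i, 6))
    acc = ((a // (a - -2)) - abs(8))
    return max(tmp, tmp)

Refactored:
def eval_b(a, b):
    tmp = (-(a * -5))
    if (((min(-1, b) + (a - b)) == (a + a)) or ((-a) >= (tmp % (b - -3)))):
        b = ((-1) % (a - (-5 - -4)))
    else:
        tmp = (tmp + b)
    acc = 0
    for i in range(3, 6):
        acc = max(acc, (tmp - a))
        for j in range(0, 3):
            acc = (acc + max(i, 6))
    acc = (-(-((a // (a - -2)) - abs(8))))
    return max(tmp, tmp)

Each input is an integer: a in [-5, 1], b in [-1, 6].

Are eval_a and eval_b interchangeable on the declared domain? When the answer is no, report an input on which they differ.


Side by side, the visible changes include: arithmetic usage differs, constant usage differs.
Spot check at a=-2, b=0 — eval_a: tmp becomes -10; next (((min(-1, b) + (a - b)) == (a + a)) or ((-a) >= (tmp % (b - -3)))) evaluates to true; next b becomes 0; next acc becomes 0; next at i=3:; next acc becomes 0; next at j=0:; next acc becomes 6; next at j=1:; next acc becomes 12; next at j=2:; next acc becomes 18; next at i=4:; next acc becomes 18; next at j=0:; next acc becomes 24; next at j=1:; next acc becomes 30; next at j=2:; next acc becomes 36; next at i=5:; next acc becomes 36; next at j=0:; next acc becomes 42; next at j=1:; next acc becomes 48; next at j=2:; next acc becomes 54; next hits division by zero so the output is ERROR. eval_b: tmp becomes -10; next (((min(-1, b) + (a - b)) == (a + a)) or ((-a) >= (tmp % (b - -3)))) evaluates to true; next b becomes 0; next acc becomes 0; next at i=3:; next acc becomes 0; next at j=0:; next acc becomes 6; next at j=1:; next acc becomes 12; next at j=2:; next acc becomes 18; next at i=4:; next acc becomes 18; next at j=0:; next acc becomes 24; next at j=1:; next acc becomes 30; next at j=2:; next acc becomes 36; next at i=5:; next acc becomes 36; next at j=0:; next acc becomes 42; next at j=1:; next acc becomes 48; next at j=2:; next acc becomes 54; next hits division by zero so the output is ERROR. Both give ERROR.
Across all 56 domain points the two functions coincide.
verdict: equivalent


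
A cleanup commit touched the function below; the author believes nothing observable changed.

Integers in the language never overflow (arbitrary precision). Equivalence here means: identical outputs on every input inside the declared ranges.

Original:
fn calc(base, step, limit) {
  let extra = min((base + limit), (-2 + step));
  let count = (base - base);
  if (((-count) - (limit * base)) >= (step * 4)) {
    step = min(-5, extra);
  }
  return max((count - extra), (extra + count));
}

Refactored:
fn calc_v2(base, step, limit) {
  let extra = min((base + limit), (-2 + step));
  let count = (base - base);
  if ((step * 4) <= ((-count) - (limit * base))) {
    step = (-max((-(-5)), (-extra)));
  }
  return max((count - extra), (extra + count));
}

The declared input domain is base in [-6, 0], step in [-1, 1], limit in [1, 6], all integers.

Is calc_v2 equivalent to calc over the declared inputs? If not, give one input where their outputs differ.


Behavior is preserved: although comparison usage differs; also min/max/abs usage differs, the outputs never diverge.
Spot check at base=-5, step=1, limit=6 — calc: extra=-1, then count=0, then (((-count) - (limit * base)) >= (step * 4)) is true, then step=-5, then returns 1. calc_v2: extra=-1, then count=0, then ((step * 4) <= ((-count) - (limit * base))) is true, then step=-5, then returns 1. Both give 1.
Sweeping the whole domain (126 inputs) finds no disagreement.
verdict: equivalent


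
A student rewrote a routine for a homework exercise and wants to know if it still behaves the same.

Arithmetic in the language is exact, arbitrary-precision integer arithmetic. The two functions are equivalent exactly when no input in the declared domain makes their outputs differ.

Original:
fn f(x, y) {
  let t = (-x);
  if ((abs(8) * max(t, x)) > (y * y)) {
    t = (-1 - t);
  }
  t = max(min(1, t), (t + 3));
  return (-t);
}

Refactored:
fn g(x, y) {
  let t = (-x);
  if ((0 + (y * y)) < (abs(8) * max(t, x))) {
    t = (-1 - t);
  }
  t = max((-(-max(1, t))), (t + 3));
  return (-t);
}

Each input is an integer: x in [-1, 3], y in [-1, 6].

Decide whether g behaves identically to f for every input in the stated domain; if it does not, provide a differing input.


x=3, y=5 yields 0 from f but -1 from g.
verdict: not equivalent; witness: x=3, y=5


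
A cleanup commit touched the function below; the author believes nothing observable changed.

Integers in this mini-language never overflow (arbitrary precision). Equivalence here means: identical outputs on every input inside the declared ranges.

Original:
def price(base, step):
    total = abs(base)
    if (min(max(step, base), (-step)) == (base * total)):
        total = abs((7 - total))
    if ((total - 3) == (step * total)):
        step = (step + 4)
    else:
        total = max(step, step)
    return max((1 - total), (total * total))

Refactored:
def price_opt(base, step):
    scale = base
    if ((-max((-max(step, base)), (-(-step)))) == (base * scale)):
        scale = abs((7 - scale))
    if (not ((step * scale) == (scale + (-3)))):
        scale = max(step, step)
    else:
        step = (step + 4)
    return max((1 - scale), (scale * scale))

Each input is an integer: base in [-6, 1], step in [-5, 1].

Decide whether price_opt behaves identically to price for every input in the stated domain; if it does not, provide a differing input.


Run the pair on base=-3, step=0.
price: total := 3 | (min(max(step, base), (-step)) == (base * total)): false | ((total - 3) == (step * total)): true | step := 4 | result 9
price_opt: scale := -3 | ((-max((-max(step, base)), (-(-step)))) == (base * scale)): false | (not ((step * scale) == (scale + (-3)))): true | scale := 0 | result 1
9 != 1, so the rewrite changes behavior.
verdict: not equivalent; witness: base=-3, step=0


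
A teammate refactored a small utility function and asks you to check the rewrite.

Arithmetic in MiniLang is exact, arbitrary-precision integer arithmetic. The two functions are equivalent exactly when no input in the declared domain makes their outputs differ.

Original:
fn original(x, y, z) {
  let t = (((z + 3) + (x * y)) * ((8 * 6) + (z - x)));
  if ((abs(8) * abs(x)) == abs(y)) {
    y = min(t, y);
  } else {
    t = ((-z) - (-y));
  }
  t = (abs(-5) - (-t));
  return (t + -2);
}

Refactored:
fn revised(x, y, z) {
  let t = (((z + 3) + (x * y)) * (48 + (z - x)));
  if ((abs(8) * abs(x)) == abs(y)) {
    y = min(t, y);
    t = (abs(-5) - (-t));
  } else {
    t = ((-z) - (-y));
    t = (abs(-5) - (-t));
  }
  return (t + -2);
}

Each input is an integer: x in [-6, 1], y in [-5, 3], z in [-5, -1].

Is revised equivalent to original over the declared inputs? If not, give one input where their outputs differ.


Equivalent — the differences include constant usage differs; also statement counts differ; also arithmetic usage differs; also min/max/abs usage differs, yet no declared input distinguishes the two.
As a probe, take x=-3, y=-2, z=-1: original runs t=400, then ((abs(8) * abs(x)) == abs(y)) is false, then t=-1, then t=4, then returns 2; revised runs t=400, then ((abs(8) * abs(x)) == abs(y)) is false, then t=-1, then t=4, then returns 2; both end at 2.
An exhaustive pass over the 360 declared inputs shows identical outputs.
verdict: equivalent


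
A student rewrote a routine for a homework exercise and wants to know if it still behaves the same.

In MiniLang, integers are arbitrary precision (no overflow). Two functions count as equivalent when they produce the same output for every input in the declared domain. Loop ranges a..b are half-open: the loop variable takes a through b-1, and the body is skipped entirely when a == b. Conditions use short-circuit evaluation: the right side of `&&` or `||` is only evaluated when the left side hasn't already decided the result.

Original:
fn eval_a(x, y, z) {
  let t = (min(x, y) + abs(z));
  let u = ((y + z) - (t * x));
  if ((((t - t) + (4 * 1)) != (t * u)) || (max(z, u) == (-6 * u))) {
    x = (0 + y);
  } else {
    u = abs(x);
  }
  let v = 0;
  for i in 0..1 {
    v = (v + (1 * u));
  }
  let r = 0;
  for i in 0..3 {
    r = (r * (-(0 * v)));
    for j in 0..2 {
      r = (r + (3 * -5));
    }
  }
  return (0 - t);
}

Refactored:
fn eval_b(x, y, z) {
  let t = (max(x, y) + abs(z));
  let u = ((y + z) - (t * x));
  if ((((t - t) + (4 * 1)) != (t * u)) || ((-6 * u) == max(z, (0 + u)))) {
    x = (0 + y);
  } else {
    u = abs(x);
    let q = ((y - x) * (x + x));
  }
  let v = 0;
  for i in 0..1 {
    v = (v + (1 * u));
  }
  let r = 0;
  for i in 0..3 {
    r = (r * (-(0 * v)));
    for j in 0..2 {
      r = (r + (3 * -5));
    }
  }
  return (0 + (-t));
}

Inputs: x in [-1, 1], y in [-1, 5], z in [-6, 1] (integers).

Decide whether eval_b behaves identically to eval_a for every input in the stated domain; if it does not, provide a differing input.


Consider the input x=-1, y=0, z=-6.
eval_a: t=5, then u=-1, then ((((t - t) + (4 * 1)) != (t * u)) || (max(z, u) == (-6 * u))) is true, then x=0, then v=0, then (i=0), then v=-1, then r=0, then (i=0), then r=0, then (j=0), then r=-15, then (j=1), then r=-30, then (i=1), then r=0, then (j=0), then r=-15, then (j=1), then r=-30, then (i=2), then r=0, then (j=0), then r=-15, then (j=1), then r=-30, then returns -5
eval_b: t=6, then u=0, then ((((t - t) + (4 * 1)) != (t * u)) || ((-6 * u) == max(z, (0 + u)))) is true, then x=0, then v=0, then (i=0), then v=0, then r=0, then (i=0), then r=0, then (j=0), then r=-15, then (j=1), then r=-30, then (i=1), then r=0, then (j=0), then r=-15, then (j=1), then r=-30, then (i=2), then r=0, then (j=0), then r=-15, then (j=1), then r=-30, then returns -6
-5 vs -6 — the two versions disagree here.
verdict: not equivalent; witness: x=-1, y=0, z=-6


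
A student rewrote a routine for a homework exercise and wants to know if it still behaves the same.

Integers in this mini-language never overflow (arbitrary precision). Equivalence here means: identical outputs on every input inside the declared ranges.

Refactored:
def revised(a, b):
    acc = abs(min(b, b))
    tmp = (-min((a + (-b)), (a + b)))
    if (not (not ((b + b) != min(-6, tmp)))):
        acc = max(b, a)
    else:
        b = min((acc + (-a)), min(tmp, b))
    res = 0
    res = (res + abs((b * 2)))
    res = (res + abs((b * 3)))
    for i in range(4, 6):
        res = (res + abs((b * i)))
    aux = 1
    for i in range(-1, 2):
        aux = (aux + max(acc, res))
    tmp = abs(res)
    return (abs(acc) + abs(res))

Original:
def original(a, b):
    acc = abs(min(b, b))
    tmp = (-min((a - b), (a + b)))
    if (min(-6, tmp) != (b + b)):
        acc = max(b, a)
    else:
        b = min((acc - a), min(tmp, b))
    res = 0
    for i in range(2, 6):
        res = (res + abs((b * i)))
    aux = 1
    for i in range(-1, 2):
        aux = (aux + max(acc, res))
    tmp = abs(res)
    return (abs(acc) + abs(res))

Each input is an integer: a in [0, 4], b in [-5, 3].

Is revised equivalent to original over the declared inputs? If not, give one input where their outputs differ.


Behavior is preserved: although arithmetic usage differs; and boolean connective usage differs; and constant usage differs; and loop structure differs; and min/max/abs usage differs; and statement counts differ, the outputs never diverge.
Spot check at a=2, b=2 — original: acc=2, then tmp=0, then (min(-6, tmp) != (b + b)) is true, then acc=2, then res=0, then (i=2), then res=4, then (i=3), then res=10, then (i=4), then res=18, then (i=5), then res=28, then aux=1, then (i=-1), then aux=29, then (i=0), then aux=57, then (i=1), then aux=85, then tmp=28, then returns 30. revised: acc=2, then tmp=0, then (not (not ((b + b) != min(-6, tmp)))) is true, then acc=2, then res=0, then res=4, then res=10, then (i=4), then res=18, then (i=5), then res=28, then aux=1, then (i=-1), then aux=29, then (i=0), then aux=57, then (i=1), then aux=85, then tmp=28, then returns 30. Both give 30.
An exhaustive pass over the 45 declared inputs shows identical outputs.
verdict: equivalent


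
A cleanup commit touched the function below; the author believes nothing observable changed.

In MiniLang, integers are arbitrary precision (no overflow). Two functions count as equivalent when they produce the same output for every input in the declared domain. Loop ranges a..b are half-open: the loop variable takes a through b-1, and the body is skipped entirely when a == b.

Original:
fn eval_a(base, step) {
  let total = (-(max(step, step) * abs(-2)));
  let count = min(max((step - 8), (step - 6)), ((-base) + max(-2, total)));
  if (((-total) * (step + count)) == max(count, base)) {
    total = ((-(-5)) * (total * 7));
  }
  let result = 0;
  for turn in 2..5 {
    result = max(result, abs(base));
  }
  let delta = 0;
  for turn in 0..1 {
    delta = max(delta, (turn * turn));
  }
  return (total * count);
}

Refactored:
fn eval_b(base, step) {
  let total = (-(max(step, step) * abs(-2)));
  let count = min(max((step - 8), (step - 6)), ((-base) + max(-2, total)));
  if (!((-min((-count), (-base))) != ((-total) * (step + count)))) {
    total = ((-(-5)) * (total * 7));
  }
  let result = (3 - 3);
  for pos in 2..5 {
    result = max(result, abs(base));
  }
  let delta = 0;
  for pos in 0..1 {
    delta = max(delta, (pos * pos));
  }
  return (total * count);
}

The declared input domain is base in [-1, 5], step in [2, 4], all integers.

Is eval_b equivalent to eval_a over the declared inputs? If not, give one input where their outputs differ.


This is a faithful refactor — arithmetic usage differs, plus comparison usage differs, plus local variable names differ, plus min/max/abs usage differs, plus constant usage differs, plus boolean connective usage differs, but the computed results match everywhere.
As a probe, take base=3, step=4: eval_a runs total := -8 | count := -5 | (((-total) * (step + count)) == max(count, base)): false | result := 0 | iter turn=2: | result := 3 | iter turn=3: | result := 3 | iter turn=4: | result := 3 | delta := 0 | iter turn=0: | delta := 0 | result 40; eval_b runs total := -8 | count := -5 | (!((-min((-count), (-base))) != ((-total) * (step + count)))): false | result := 0 | iter pos=2: | result := 3 | iter pos=3: | result := 3 | iter pos=4: | result := 3 | delta := 0 | iter pos=0: | delta := 0 | result 40; both end at 40.
Across all 21 domain points the two functions coincide.
verdict: equivalent


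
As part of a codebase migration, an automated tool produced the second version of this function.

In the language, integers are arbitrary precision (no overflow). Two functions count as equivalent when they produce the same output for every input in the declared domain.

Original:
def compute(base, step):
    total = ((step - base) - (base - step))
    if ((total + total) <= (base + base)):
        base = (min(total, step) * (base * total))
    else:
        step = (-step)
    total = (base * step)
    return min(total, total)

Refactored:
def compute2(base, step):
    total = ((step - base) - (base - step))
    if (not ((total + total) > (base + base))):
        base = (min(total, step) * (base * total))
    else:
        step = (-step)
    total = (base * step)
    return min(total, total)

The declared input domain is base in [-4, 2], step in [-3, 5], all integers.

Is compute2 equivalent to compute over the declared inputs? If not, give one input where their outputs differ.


Although boolean connective usage differs, and comparison usage differs, 63/63 inputs agree.
verdict: equivalent


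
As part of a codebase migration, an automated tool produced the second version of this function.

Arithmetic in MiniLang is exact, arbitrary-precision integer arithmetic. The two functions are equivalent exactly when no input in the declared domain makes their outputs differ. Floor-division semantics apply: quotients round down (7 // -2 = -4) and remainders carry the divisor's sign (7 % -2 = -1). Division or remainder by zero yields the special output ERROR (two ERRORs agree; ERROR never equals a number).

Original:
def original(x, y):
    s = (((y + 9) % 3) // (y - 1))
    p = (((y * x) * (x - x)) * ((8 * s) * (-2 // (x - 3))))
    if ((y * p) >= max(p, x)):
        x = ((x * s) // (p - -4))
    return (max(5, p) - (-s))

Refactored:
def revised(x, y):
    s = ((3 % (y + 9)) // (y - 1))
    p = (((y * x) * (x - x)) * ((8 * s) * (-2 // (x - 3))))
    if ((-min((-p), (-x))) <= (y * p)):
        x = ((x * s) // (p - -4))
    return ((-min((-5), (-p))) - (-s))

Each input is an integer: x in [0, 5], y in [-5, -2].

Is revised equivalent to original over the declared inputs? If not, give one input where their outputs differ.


Run the pair on x=0, y=-3.
original: s=0, then p=0, then ((y * p) >= max(p, x)) is true, then x=0, then returns 5
revised: s=-1, then p=0, then ((-min((-p), (-x))) <= (y * p)) is true, then x=0, then returns 4
5 against 4: the behavior changed.
verdict: not equivalent; witness: x=0, y=-3


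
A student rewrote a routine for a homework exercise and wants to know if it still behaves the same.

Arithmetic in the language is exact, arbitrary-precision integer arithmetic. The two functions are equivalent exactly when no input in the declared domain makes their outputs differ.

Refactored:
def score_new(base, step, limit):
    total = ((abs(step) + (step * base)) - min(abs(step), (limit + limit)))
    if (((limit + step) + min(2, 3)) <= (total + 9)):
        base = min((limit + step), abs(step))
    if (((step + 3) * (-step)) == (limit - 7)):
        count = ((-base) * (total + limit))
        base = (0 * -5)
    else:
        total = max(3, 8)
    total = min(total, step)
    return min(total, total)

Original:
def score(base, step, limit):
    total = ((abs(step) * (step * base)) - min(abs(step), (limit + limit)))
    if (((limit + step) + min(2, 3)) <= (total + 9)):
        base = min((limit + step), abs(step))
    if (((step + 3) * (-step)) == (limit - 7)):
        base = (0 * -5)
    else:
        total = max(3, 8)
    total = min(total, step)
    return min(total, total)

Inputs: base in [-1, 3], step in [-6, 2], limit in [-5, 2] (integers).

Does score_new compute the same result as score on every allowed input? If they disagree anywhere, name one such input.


These are not equivalent — on base=1, step=-5, limit=-3 the outputs split (-19 vs -5).
score: total = -19; (((limit + step) + min(2, 3)) <= (total + 9)) -> false; (((step + 3) * (-step)) == (limit - 7)) -> true; base = 0; total = -19; return -19
score_new: total = 6; (((limit + step) + min(2, 3)) <= (total + 9)) -> true; base = -8; (((step + 3) * (-step)) == (limit - 7)) -> true; count = 24; base = 0; total = -5; return -5
verdict: not equivalent; witness: base=1, step=-5, limit=-3


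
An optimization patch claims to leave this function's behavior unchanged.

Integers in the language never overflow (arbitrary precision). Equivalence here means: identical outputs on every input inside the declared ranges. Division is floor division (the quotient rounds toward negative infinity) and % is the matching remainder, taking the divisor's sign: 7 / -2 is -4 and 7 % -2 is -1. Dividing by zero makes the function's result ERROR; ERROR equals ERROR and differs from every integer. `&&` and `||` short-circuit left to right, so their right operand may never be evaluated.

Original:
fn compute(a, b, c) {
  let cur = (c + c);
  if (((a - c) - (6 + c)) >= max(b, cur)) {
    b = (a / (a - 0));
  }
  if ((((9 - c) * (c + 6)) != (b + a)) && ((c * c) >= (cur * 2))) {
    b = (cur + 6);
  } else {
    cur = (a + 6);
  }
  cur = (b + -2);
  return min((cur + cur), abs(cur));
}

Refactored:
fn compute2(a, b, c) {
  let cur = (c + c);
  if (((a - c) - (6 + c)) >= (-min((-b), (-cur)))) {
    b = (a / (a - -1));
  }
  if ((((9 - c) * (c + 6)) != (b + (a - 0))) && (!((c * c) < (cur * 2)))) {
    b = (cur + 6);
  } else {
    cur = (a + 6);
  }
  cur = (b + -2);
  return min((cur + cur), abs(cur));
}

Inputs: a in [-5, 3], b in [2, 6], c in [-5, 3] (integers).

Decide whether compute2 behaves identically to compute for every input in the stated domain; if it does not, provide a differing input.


a=-1, b=2, c=-5 yields -12 from compute but ERROR from compute2.
verdict: not equivalent; witness: a=-1, b=2, c=-5


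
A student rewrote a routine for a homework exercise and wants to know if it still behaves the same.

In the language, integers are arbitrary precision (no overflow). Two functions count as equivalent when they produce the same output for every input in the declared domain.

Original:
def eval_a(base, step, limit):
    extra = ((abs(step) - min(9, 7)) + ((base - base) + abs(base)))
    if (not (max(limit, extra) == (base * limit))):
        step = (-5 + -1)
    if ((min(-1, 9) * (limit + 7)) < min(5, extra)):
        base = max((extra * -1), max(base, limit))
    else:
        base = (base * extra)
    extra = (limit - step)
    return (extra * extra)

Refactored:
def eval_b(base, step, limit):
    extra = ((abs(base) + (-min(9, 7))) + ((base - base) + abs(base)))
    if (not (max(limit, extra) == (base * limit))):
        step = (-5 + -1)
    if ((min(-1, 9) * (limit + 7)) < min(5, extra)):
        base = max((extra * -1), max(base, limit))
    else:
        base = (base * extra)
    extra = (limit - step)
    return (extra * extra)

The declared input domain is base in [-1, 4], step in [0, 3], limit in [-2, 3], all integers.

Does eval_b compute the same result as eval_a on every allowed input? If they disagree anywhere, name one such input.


There is a counterexample at base=4, step=0, limit=0: 0 on one side, 36 on the other.
eval_a: extra becomes -3; next (not (max(limit, extra) == (base * limit))) evaluates to false; next ((min(-1, 9) * (limit + 7)) < min(5, extra)) evaluates to true; next base becomes 4; next extra becomes 0; next final value 0
eval_b: extra becomes 1; next (not (max(limit, extra) == (base * limit))) evaluates to true; next step becomes -6; next ((min(-1, 9) * (limit + 7)) < min(5, extra)) evaluates to true; next base becomes 4; next extra becomes 6; next final value 36
verdict: not equivalent; witness: base=4, step=0, limit=0


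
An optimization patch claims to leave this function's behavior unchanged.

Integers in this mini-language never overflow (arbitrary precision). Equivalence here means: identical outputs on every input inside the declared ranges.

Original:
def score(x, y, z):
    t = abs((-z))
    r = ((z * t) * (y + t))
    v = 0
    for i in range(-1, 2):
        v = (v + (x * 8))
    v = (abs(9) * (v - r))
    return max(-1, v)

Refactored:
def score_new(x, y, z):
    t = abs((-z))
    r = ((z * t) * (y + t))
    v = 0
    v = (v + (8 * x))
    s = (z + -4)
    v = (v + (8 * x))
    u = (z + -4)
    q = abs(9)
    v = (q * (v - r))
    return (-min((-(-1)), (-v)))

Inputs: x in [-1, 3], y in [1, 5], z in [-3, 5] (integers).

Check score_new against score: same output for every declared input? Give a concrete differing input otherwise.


These are not equivalent — on x=-1, y=1, z=-3 the outputs split (108 vs 180).
score: t = 3; r = -36; v = 0; [i=-1]; v = -8; [i=0]; v = -16; [i=1]; v = -24; v = 108; return 108
score_new: t = 3; r = -36; v = 0; v = -8; s = -7; v = -16; u = -7; q = 9; v = 180; return 180
verdict: not equivalent; witness: x=-1, y=1, z=-3


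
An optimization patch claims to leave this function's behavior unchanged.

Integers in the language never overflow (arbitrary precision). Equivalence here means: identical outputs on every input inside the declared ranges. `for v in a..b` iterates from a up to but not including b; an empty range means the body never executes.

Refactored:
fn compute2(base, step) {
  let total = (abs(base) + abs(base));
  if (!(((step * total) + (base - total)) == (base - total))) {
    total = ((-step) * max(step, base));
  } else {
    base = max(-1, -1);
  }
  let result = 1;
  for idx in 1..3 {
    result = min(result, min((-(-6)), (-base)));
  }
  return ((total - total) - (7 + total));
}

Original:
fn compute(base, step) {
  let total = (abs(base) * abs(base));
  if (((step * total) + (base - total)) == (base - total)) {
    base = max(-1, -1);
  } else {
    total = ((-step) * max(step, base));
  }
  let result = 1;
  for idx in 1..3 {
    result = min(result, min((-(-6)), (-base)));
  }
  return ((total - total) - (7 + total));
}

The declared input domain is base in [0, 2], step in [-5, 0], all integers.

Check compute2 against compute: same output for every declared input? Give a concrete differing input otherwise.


These are not equivalent — on base=1, step=0 the outputs split (-8 vs -9).
compute: total = 1; (((step * total) + (base - total)) == (base - total)) -> true; base = -1; result = 1; [idx=1]; result = 1; [idx=2]; result = 1; return -8
compute2: total = 2; (!(((step * total) + (base - total)) == (base - total))) -> false; base = -1; result = 1; [idx=1]; result = 1; [idx=2]; result = 1; return -9
verdict: not equivalent; witness: base=1, step=0


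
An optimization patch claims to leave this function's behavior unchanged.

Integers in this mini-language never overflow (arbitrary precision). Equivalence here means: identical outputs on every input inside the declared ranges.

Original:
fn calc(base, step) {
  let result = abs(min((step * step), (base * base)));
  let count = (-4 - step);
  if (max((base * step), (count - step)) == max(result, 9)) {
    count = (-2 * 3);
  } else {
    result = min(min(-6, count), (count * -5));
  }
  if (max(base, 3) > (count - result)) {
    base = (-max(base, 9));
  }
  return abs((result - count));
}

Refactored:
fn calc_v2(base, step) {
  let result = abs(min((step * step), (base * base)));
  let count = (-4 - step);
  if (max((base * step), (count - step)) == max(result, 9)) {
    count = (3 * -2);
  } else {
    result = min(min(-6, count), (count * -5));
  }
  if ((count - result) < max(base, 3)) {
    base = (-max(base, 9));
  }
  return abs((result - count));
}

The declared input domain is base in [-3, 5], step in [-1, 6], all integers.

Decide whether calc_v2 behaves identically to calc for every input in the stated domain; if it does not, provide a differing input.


Changes here: comparison usage differs; the full 72-point sweep finds no disagreement.
verdict: equivalent


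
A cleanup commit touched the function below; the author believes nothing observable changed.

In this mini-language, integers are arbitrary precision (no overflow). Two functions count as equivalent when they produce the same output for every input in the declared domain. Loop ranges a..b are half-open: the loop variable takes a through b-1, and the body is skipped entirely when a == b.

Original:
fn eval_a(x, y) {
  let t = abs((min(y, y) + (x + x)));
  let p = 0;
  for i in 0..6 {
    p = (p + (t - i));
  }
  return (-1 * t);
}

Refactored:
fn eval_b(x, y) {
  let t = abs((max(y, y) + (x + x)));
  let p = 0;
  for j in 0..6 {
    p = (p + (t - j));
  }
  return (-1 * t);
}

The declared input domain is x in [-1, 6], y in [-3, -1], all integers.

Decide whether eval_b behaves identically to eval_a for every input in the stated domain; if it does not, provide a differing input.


Equivalent. The suspicious edit (`min(y, y)` became `max(y, y)`) never changes the result for any input inside the declared domain.
Every one of the 24 inputs gives matching results.
Tracing x=5, y=-2: eval_a: t becomes 8; next p becomes 0; next at i=0:; next p becomes 8; next at i=1:; next p becomes 15; next at i=2:; next p becomes 21; next at i=3:; next p becomes 26; next at i=4:; next p becomes 30; next at i=5:; next p becomes 33; next final value -8 | eval_b: t becomes 8; next p becomes 0; next at j=0:; next p becomes 8; next at j=1:; next p becomes 15; next at j=2:; next p becomes 21; next at j=3:; next p becomes 26; next at j=4:; next p becomes 30; next at j=5:; next p becomes 33; next final value -8 — matching result -8.
verdict: equivalent


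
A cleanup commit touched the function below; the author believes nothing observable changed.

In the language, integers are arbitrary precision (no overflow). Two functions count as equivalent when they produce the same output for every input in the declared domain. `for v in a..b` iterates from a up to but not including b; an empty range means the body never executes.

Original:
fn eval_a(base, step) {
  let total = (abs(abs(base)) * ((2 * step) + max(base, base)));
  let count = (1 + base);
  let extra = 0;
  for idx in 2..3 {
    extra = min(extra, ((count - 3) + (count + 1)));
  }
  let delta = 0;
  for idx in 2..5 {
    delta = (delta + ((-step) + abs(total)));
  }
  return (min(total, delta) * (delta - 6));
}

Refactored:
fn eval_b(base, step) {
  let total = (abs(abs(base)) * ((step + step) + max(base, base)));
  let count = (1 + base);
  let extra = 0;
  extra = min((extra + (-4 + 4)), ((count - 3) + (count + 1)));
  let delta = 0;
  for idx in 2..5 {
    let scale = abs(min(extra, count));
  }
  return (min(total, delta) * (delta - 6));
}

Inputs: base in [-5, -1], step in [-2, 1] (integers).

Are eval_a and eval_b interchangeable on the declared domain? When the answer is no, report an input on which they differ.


The rewrite breaks on base=-5, step=-2, where the results are -6075 and 270.
eval_a: total = -45; count = -4; extra = 0; [idx=2]; extra = -10; delta = 0; [idx=2]; delta = 47; [idx=3]; delta = 94; [idx=4]; delta = 141; return -6075
eval_b: total = -45; count = -4; extra = 0; extra = -10; delta = 0; [idx=2]; scale = 10; [idx=3]; scale = 10; [idx=4]; scale = 10; return 270
verdict: not equivalent; witness: base=-5, step=-2


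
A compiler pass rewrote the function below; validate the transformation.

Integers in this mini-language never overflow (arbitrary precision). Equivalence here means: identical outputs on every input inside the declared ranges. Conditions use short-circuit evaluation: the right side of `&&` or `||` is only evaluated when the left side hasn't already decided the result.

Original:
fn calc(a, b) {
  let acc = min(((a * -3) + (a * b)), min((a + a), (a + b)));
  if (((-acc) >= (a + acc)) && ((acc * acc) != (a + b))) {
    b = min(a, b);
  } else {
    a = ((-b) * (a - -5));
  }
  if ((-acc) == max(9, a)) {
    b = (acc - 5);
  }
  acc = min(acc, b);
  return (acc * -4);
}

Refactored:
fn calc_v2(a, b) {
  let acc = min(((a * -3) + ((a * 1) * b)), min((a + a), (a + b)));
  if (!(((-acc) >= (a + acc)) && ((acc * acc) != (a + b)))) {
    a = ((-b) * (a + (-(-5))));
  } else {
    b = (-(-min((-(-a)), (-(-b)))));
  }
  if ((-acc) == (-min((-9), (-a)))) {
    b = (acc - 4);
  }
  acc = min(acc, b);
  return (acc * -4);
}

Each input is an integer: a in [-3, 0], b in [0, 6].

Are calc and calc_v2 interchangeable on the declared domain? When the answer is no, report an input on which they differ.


Not equivalent: a=-3, b=6 separates them (56 vs 52).
calc: acc becomes -9; next (((-acc) >= (a + acc)) && ((acc * acc) != (a + b))) evaluates to true; next b becomes -3; next ((-acc) == max(9, a)) evaluates to true; next b becomes -14; next acc becomes -14; next final value 56
calc_v2: acc becomes -9; next (!(((-acc) >= (a + acc)) && ((acc * acc) != (a + b)))) evaluates to false; next b becomes -3; next ((-acc) == (-min((-9), (-a)))) evaluates to true; next b becomes -13; next acc becomes -13; next final value 52
verdict: not equivalent; witness: a=-3, b=6


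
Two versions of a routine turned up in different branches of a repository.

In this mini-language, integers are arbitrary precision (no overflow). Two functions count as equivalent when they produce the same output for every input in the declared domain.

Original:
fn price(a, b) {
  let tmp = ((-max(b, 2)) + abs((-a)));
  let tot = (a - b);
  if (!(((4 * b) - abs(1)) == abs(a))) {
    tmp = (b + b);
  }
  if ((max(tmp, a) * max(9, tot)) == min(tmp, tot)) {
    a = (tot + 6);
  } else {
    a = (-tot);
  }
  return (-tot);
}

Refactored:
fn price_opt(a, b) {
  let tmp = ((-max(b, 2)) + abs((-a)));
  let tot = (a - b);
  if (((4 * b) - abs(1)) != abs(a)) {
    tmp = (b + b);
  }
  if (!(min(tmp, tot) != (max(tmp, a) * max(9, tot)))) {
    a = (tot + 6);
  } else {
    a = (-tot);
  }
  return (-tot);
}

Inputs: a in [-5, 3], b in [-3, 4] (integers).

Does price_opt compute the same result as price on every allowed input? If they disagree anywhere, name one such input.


Equivalent — the differences include comparison usage differs, yet no declared input distinguishes the two.
Tracing a=0, b=4: price: tmp becomes -4; next tot becomes -4; next (!(((4 * b) - abs(1)) == abs(a))) evaluates to true; next tmp becomes 8; next ((max(tmp, a) * max(9, tot)) == min(tmp, tot)) evaluates to false; next a becomes 4; next final value 4 | price_opt: tmp becomes -4; next tot becomes -4; next (((4 * b) - abs(1)) != abs(a)) evaluates to true; next tmp becomes 8; next (!(min(tmp, tot) != (max(tmp, a) * max(9, tot)))) evaluates to false; next a becomes 4; next final value 4 — matching result 4.
Sweeping the whole domain (72 inputs) finds no disagreement.
verdict: equivalent
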